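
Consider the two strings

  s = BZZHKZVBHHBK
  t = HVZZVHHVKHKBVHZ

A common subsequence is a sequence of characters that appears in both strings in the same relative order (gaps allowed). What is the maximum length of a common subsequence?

One common subsequence of length 6: Z at s[2]=t[3]; then Z at s[3]=t[4]; then H at s[4]=t[10]; then K at s[5]=t[11]; then V at s[7]=t[13]; then H at s[9]=t[14], and the DP table's final entry dp[12][15] is also 6, so no common subsequence is longer.

6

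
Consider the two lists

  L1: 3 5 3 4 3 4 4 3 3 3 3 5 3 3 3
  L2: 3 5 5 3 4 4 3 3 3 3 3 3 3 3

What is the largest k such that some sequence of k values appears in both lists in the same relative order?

Match 3 at L1[1]=L2[1] → 5 at L1[2]=L2[3] → 3 at L1[3]=L2[4] → 4 at L1[4]=L2[6] → 3 at L1[5]=L2[7] → 3 at L1[8]=L2[8] → 3 at L1[9]=L2[9] → 3 at L1[10]=L2[10] → 3 at L1[11]=L2[11] → 3 at L1[13]=L2[12] → 3 at L1[14]=L2[13] → 3 at L1[15]=L2[14] — 12 values in the same relative order in both, and the DP table's final entry dp[15][14] is also 12, so no common subsequence is longer.

12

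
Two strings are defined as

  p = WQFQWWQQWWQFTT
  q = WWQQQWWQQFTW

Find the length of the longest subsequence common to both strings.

9

Taking W (p #1, q #2); then Q (p #2, q #4); then Q (p #4, q #5); then W (p #5, q #6); then W (p #6, q #7); then Q (p #8, q #8); then Q (p #11, q #9); then F (p #12, q #10); then T (p #13, q #11) gives a common subsequence of length 9. The LCS DP gives dp[14][12] = 9, so this is optimal.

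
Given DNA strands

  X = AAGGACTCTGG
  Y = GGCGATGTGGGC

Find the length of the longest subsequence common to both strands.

7

Let dp[i][j] be the LCS length of the first i bases of X and the first j bases of Y. dp[i][j] = dp[i-1][j-1]+1 when the i-th and j-th bases match, else max(dp[i-1][j], dp[i][j-1]).
    ·  G  G  C  G  A  T  G  T  G  G  G  C
 ·  0  0  0  0  0  0  0  0  0  0  0  0  0
 A  0  0  0  0  0  1  1  1  1  1  1  1  1
 A  0  0  0  0  0  1  1  1  1  1  1  1  1
 G  0  1  1  1  1  1  1  2  2  2  2  2  2
 G  0  1  2  2  2  2  2  2  2  3  3  3  3
 A  0  1  2  2  2  3  3  3  3  3  3  3  3
 C  0  1  2  3  3  3  3  3  3  3  3  3  4
 T  0  1  2  3  3  3  4  4  4  4  4  4  4
 C  0  1  2  3  3  3  4  4  4  4  4  4  5
 T  0  1  2  3  3  3  4  4  5  5  5  5  5
 G  0  1  2  3  4  4  4  5  5  6  6  6  6
 G  0  1  2  3  4  4  4  5  5  6  7  7  7
dp[11][12] = 7. One LCS (by backtracking along matches): GGATTGG.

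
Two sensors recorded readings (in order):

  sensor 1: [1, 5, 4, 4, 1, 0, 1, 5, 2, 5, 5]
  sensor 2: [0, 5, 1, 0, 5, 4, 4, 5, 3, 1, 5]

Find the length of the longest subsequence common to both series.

One common subsequence of length 6: 1 (sensor 1 #1, sensor 2 #3); then 5 (sensor 1 #2, sensor 2 #5); then 4 (sensor 1 #3, sensor 2 #6); then 4 (sensor 1 #4, sensor 2 #7); then 1 (sensor 1 #7, sensor 2 #10); then 5 (sensor 1 #11, sensor 2 #11). Since dp[11][11] = 6, nothing longer is possible.

6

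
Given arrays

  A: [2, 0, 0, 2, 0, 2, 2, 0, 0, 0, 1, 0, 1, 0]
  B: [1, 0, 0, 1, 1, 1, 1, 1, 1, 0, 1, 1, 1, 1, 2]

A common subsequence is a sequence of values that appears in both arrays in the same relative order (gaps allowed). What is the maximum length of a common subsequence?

5

Pick 0 at A[2]=B[2]; then 0 at A[3]=B[3]; then 0 at A[5]=B[10]; then 1 at A[11]=B[13]; then 1 at A[13]=B[14]; all 5 values appear in both, in order. The LCS DP gives dp[14][15] = 5, so this is optimal.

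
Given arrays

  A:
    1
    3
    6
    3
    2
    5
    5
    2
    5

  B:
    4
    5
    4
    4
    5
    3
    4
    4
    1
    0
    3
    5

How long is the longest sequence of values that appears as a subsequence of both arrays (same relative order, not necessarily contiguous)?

3

Taking 1 at A[1]=B[9], then 3 at A[4]=B[11], then 5 at A[9]=B[12] gives a common subsequence of length 3. Since dp[9][12] = 3, nothing longer is possible.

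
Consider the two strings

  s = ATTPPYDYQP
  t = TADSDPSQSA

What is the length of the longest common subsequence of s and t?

Match A at s[1]=t[2]; then P at s[4]=t[6]; then Q at s[9]=t[8] — 3 characters in the same relative order in both. dp[10][10] = 3 confirms this is the maximum.

3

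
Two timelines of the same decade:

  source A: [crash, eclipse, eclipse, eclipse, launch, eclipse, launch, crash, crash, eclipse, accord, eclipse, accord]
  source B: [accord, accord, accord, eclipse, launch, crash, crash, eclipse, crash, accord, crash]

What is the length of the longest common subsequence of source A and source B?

One common subsequence of length 6: eclipse at source A[6]=source B[4]; then launch at source A[7]=source B[5]; then crash at source A[8]=source B[6]; then crash at source A[9]=source B[7]; then eclipse at source A[10]=source B[8]; then accord at source A[11]=source B[10], and the DP table's final entry dp[13][11] is also 6, so no common subsequence is longer.

6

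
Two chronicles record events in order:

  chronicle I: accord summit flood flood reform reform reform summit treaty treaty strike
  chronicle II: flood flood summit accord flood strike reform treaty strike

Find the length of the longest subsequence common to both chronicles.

One common subsequence of length 5: accord at chronicle I[1]=chronicle II[4] → flood at chronicle I[3]=chronicle II[5] → reform at chronicle I[7]=chronicle II[7] → treaty at chronicle I[10]=chronicle II[8] → strike at chronicle I[11]=chronicle II[9]. The LCS DP gives dp[11][9] = 5, so this is optimal.

5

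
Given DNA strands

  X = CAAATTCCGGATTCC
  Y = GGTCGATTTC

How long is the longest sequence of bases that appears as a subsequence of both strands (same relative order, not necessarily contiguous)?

Taking T [6,3], C [8,4], G [10,5], A [11,6], T [12,8], T [13,9], C [15,10] gives a common subsequence of length 7. The LCS DP gives dp[15][10] = 7, so this is optimal.

7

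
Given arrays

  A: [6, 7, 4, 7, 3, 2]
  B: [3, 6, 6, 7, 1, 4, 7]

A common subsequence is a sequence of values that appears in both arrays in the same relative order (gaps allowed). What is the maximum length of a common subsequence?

Pick 6 at A[1]=B[3], 7 at A[2]=B[4], 4 at A[3]=B[6], 7 at A[4]=B[7]; all 4 values appear in both, in order. Since dp[6][7] = 4, nothing longer is possible.

4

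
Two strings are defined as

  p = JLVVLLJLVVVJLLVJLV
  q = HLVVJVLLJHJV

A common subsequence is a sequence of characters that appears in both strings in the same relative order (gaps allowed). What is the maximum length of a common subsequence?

9

One common subsequence of length 9: L (p #2, q #2), then V (p #3, q #3), then V (p #4, q #4), then J (p #7, q #5), then V (p #11, q #6), then L (p #13, q #7), then L (p #14, q #8), then J (p #16, q #11), then V (p #18, q #12). Since dp[18][12] = 9, nothing longer is possible.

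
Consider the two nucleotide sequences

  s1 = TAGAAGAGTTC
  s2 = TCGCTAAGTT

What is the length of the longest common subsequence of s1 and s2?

Taking T at s1[1]=s2[1], then G at s1[3]=s2[3], then A at s1[5]=s2[6], then A at s1[7]=s2[7], then G at s1[8]=s2[8], then T at s1[9]=s2[9], then T at s1[10]=s2[10] gives a common subsequence of length 7, and the DP table's final entry dp[11][10] is also 7, so no common subsequence is longer.

7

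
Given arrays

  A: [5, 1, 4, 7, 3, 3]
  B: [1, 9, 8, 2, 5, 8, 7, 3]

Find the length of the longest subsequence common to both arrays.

3

One common subsequence of length 3: 5 (A #1, B #5); then 7 (A #4, B #7); then 3 (A #6, B #8). dp[6][8] = 3 confirms this is the maximum.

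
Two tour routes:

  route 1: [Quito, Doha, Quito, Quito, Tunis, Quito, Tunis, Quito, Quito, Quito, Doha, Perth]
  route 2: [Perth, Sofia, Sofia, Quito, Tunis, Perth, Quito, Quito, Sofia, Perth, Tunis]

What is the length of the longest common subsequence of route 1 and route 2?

Taking Quito at route 1[4]=route 2[4]; then Tunis at route 1[5]=route 2[5]; then Quito at route 1[6]=route 2[7]; then Quito at route 1[8]=route 2[8]; then Perth at route 1[12]=route 2[10] gives a common subsequence of length 5, and the DP table's final entry dp[12][11] is also 5, so no common subsequence is longer.

5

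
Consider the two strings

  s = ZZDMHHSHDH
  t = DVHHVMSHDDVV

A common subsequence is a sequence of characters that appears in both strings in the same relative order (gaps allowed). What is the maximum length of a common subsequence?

Let dp[i][j] be the LCS length of the first i characters of s and the first j characters of t. dp[i][j] = dp[i-1][j-1]+1 when the i-th and j-th characters match, else max(dp[i-1][j], dp[i][j-1]).
    ·  D  V  H  H  V  M  S  H  D  D  V  V
 ·  0  0  0  0  0  0  0  0  0  0  0  0  0
 Z  0  0  0  0  0  0  0  0  0  0  0  0  0
 Z  0  0  0  0  0  0  0  0  0  0  0  0  0
 D  0  1  1  1  1  1  1  1  1  1  1  1  1
 M  0  1  1  1  1  1  2  2  2  2  2  2  2
 H  0  1  1  2  2  2  2  2  3  3  3  3  3
 H  0  1  1  2  3  3  3  3  3  3  3  3  3
 S  0  1  1  2  3  3  3  4  4  4  4  4  4
 H  0  1  1  2  3  3  3  4  5  5  5  5  5
 D  0  1  1  2  3  3  3  4  5  6  6  6  6
 H  0  1  1  2  3  3  3  4  5  6  6  6  6
dp[10][12] = 6. One LCS (by backtracking along matches): DHHSHD.

6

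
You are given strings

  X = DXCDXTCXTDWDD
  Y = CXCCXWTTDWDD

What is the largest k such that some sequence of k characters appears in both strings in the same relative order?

9

One common subsequence of length 9: X [2,2], then C [3,4], then X [5,5], then T [6,7], then T [9,8], then D [10,9], then W [11,10], then D [12,11], then D [13,12]. Since dp[13][12] = 9, nothing longer is possible.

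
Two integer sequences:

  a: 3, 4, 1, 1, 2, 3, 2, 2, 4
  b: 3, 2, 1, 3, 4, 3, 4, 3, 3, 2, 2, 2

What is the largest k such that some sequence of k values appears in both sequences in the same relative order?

5

Taking 3 (a #1, b #6); then 4 (a #2, b #7); then 2 (a #5, b #10); then 2 (a #7, b #11); then 2 (a #8, b #12) gives a common subsequence of length 5. Since dp[9][12] = 5, nothing longer is possible.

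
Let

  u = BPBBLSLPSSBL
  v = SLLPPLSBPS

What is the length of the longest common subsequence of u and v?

5

Let dp[i][j] be the LCS length of the first i characters of u and the first j characters of v. dp[i][j] = dp[i-1][j-1]+1 when the i-th and j-th characters match, else max(dp[i-1][j], dp[i][j-1]).
    ·  S  L  L  P  P  L  S  B  P  S
 ·  0  0  0  0  0  0  0  0  0  0  0
 B  0  0  0  0  0  0  0  0  1  1  1
 P  0  0  0  0  1  1  1  1  1  2  2
 B  0  0  0  0  1  1  1  1  2  2  2
 B  0  0  0  0  1  1  1  1  2  2  2
 L  0  0  1  1  1  1  2  2  2  2  2
 S  0  1  1  1  1  1  2  3  3  3  3
 L  0  1  2  2  2  2  2  3  3  3  3
 P  0  1  2  2  3  3  3  3  3  4  4
 S  0  1  2  2  3  3  3  4  4  4  5
 S  0  1  2  2  3  3  3  4  4  4  5
 B  0  1  2  2  3  3  3  4  5  5  5
 L  0  1  2  3  3  3  4  4  5  5  5
dp[12][10] = 5. One LCS (by backtracking along matches): PLSPS.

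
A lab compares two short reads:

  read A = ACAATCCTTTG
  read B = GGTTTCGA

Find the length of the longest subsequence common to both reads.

4

Taking T [5,3], T [8,4], T [9,5], G [11,7] gives a common subsequence of length 4. Since dp[11][8] = 4, nothing longer is possible.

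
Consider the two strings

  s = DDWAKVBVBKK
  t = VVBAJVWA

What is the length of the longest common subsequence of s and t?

3

Let dp[i][j] be the LCS length of the first i characters of s and the first j characters of t. dp[i][j] = dp[i-1][j-1]+1 when the i-th and j-th characters match, else max(dp[i-1][j], dp[i][j-1]).
    ·  V  V  B  A  J  V  W  A
 ·  0  0  0  0  0  0  0  0  0
 D  0  0  0  0  0  0  0  0  0
 D  0  0  0  0  0  0  0  0  0
 W  0  0  0  0  0  0  0  1  1
 A  0  0  0  0  1  1  1  1  2
 K  0  0  0  0  1  1  1  1  2
 V  0  1  1  1  1  1  2  2  2
 B  0  1  1  2  2  2  2  2  2
 V  0  1  2  2  2  2  3  3  3
 B  0  1  2  3  3  3  3  3  3
 K  0  1  2  3  3  3  3  3  3
 K  0  1  2  3  3  3  3  3  3
dp[11][8] = 3. One LCS (by backtracking along matches): VBV.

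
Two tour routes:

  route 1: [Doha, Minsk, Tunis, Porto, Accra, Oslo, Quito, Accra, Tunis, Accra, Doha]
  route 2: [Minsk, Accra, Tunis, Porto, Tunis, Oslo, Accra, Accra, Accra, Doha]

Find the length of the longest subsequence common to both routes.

7

Match Minsk at route 1[2]=route 2[1] → Tunis at route 1[3]=route 2[3] → Porto at route 1[4]=route 2[4] → Accra at route 1[5]=route 2[7] → Accra at route 1[8]=route 2[8] → Accra at route 1[10]=route 2[9] → Doha at route 1[11]=route 2[10] — 7 stops in the same relative order in both. Since dp[11][10] = 7, nothing longer is possible.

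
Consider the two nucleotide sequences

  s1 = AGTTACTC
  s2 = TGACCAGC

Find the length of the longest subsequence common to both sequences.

Pick G (s1 #2, s2 #2), A (s1 #5, s2 #3), C (s1 #6, s2 #5), C (s1 #8, s2 #8); all 4 bases appear in both, in order. The LCS DP gives dp[8][8] = 4, so this is optimal.

4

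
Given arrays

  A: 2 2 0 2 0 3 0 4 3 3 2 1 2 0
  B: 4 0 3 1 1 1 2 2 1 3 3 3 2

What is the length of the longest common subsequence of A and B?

Match 2 at A[1]=B[7], then 2 at A[2]=B[8], then 3 at A[6]=B[10], then 3 at A[9]=B[11], then 3 at A[10]=B[12], then 2 at A[13]=B[13] — 6 values in the same relative order in both. Since dp[14][13] = 6, nothing longer is possible.

6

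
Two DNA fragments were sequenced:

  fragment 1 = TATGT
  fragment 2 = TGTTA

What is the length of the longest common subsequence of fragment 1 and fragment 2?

Let dp[i][j] be the LCS length of the first i bases of fragment 1 and the first j bases of fragment 2. dp[i][j] = dp[i-1][j-1]+1 when the i-th and j-th bases match, else max(dp[i-1][j], dp[i][j-1]).
    ·  T  G  T  T  A
 ·  0  0  0  0  0  0
 T  0  1  1  1  1  1
 A  0  1  1  1  1  2
 T  0  1  1  2  2  2
 G  0  1  2  2  2  2
 T  0  1  2  3  3  3
dp[5][5] = 3. One LCS (by backtracking along matches): TTT.

3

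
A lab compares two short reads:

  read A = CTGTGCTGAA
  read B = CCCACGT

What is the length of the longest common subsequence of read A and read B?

3

Pick C (read A #1, read B #5), then G (read A #5, read B #6), then T (read A #7, read B #7); all 3 bases appear in both, in order. dp[10][7] = 3 confirms this is the maximum.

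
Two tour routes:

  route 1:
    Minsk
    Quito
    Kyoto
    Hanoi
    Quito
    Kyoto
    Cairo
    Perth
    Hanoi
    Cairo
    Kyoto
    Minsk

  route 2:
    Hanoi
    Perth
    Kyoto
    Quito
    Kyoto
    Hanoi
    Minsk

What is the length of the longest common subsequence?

Taking Kyoto [3,3]; then Quito [5,4]; then Kyoto [6,5]; then Hanoi [9,6]; then Minsk [12,7] gives a common subsequence of length 5. dp[12][7] = 5 confirms this is the maximum.

5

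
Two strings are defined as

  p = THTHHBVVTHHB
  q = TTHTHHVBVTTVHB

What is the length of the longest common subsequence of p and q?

Pick T [1,2]; then H [2,3]; then T [3,4]; then H [4,5]; then H [5,6]; then B [6,8]; then V [7,9]; then V [8,12]; then H [11,13]; then B [12,14]; all 10 characters appear in both, in order, and the DP table's final entry dp[12][14] is also 10, so no common subsequence is longer.

10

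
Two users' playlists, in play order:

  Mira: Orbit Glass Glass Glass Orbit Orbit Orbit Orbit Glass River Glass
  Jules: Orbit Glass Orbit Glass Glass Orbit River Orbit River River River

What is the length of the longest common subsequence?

One common subsequence of length 7: Orbit [1,1], then Glass [2,2], then Glass [3,4], then Glass [4,5], then Orbit [5,6], then Orbit [6,8], then River [10,11]. dp[11][11] = 7 confirms this is the maximum.

7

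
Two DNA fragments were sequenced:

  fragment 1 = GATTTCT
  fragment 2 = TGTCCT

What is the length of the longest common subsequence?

4

Pick G (fragment 1 #1, fragment 2 #2), then T (fragment 1 #3, fragment 2 #3), then C (fragment 1 #6, fragment 2 #5), then T (fragment 1 #7, fragment 2 #6); all 4 bases appear in both, in order. The LCS DP gives dp[7][6] = 4, so this is optimal.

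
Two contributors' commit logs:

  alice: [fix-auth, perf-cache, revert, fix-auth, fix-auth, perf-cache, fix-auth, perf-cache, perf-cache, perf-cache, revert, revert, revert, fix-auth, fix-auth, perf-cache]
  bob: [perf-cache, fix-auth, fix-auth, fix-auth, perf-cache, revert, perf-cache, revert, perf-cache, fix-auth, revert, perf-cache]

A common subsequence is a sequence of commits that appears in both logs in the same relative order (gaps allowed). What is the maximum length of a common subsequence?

9

Taking perf-cache (alice #2, bob #1), fix-auth (alice #4, bob #2), fix-auth (alice #5, bob #3), fix-auth (alice #7, bob #4), perf-cache (alice #8, bob #5), perf-cache (alice #9, bob #7), perf-cache (alice #10, bob #9), revert (alice #13, bob #11), perf-cache (alice #16, bob #12) gives a common subsequence of length 9. The LCS DP gives dp[16][12] = 9, so this is optimal.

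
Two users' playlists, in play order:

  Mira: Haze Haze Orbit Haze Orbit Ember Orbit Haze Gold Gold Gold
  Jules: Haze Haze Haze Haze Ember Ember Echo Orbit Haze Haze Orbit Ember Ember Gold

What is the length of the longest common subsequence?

Match Haze (Mira #1, Jules #3); then Haze (Mira #2, Jules #4); then Orbit (Mira #3, Jules #8); then Haze (Mira #4, Jules #10); then Orbit (Mira #5, Jules #11); then Ember (Mira #6, Jules #13); then Gold (Mira #11, Jules #14) — 7 songs in the same relative order in both. The LCS DP gives dp[11][14] = 7, so this is optimal.

7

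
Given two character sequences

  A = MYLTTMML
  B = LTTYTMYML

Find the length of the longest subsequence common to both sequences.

Taking L (A #3, B #1); then T (A #4, B #3); then T (A #5, B #5); then M (A #6, B #6); then M (A #7, B #8); then L (A #8, B #9) gives a common subsequence of length 6, and the DP table's final entry dp[8][9] is also 6, so no common subsequence is longer.

6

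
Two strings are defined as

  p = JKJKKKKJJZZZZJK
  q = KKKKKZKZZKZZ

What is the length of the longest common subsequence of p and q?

9

Pick K (p #2, q #2), K (p #4, q #3), K (p #5, q #4), K (p #6, q #5), K (p #7, q #7), Z (p #10, q #8), Z (p #11, q #9), Z (p #12, q #11), Z (p #13, q #12); all 9 characters appear in both, in order, and the DP table's final entry dp[15][12] is also 9, so no common subsequence is longer.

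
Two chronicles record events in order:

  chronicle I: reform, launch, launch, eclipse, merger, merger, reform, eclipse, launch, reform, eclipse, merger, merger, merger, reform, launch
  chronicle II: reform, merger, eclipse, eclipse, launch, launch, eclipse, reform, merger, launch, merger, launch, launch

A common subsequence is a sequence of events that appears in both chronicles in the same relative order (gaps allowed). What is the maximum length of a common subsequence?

8

Taking reform at chronicle I[1]=chronicle II[1]; then launch at chronicle I[2]=chronicle II[5]; then launch at chronicle I[3]=chronicle II[6]; then eclipse at chronicle I[4]=chronicle II[7]; then merger at chronicle I[5]=chronicle II[9]; then merger at chronicle I[6]=chronicle II[11]; then launch at chronicle I[9]=chronicle II[12]; then launch at chronicle I[16]=chronicle II[13] gives a common subsequence of length 8, and the DP table's final entry dp[16][13] is also 8, so no common subsequence is longer.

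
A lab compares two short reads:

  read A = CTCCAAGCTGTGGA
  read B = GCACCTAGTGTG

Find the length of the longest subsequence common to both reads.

Taking C [1,2] → C [3,4] → C [4,5] → A [6,7] → G [7,8] → T [9,9] → G [10,10] → T [11,11] → G [13,12] gives a common subsequence of length 9. dp[14][12] = 9 confirms this is the maximum.

9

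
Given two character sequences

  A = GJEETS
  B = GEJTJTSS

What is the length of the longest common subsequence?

4

Let dp[i][j] be the LCS length of the first i characters of A and the first j characters of B. dp[i][j] = dp[i-1][j-1]+1 when the i-th and j-th characters match, else max(dp[i-1][j], dp[i][j-1]).
    ·  G  E  J  T  J  T  S  S
 ·  0  0  0  0  0  0  0  0  0
 G  0  1  1  1  1  1  1  1  1
 J  0  1  1  2  2  2  2  2  2
 E  0  1  2  2  2  2  2  2  2
 E  0  1  2  2  2  2  2  2  2
 T  0  1  2  2  3  3  3  3  3
 S  0  1  2  2  3  3  3  4  4
dp[6][8] = 4. One LCS (by backtracking along matches): GJTS.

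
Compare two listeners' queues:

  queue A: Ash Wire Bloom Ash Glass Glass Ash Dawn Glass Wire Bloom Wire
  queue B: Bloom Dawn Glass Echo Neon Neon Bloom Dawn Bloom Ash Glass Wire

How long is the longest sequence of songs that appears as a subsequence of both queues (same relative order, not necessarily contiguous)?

One common subsequence of length 5: Bloom (queue A #3, queue B #1), then Glass (queue A #5, queue B #3), then Ash (queue A #7, queue B #10), then Glass (queue A #9, queue B #11), then Wire (queue A #12, queue B #12). The LCS DP gives dp[12][12] = 5, so this is optimal.

5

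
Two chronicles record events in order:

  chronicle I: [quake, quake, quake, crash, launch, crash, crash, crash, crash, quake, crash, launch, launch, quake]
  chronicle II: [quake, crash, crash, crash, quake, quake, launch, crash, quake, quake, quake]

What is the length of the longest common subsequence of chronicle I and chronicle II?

Taking quake (chronicle I #1, chronicle II #1); then quake (chronicle I #2, chronicle II #5); then quake (chronicle I #3, chronicle II #6); then launch (chronicle I #5, chronicle II #7); then crash (chronicle I #6, chronicle II #8); then quake (chronicle I #10, chronicle II #10); then quake (chronicle I #14, chronicle II #11) gives a common subsequence of length 7. The LCS DP gives dp[14][11] = 7, so this is optimal.

7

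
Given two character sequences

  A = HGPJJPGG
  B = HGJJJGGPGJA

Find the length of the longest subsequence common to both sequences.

6

Let dp[i][j] be the LCS length of the first i characters of A and the first j characters of B. dp[i][j] = dp[i-1][j-1]+1 when the i-th and j-th characters match, else max(dp[i-1][j], dp[i][j-1]).
    ·  H  G  J  J  J  G  G  P  G  J  A
 ·  0  0  0  0  0  0  0  0  0  0  0  0
 H  0  1  1  1  1  1  1  1  1  1  1  1
 G  0  1  2  2  2  2  2  2  2  2  2  2
 P  0  1  2  2  2  2  2  2  3  3  3  3
 J  0  1  2  3  3  3  3  3  3  3  4  4
 J  0  1  2  3  4  4  4  4  4  4  4  4
 P  0  1  2  3  4  4  4  4  5  5  5  5
 G  0  1  2  3  4  4  5  5  5  6  6  6
 G  0  1  2  3  4  4  5  6  6  6  6  6
dp[8][11] = 6. One LCS (by backtracking along matches): HGJJPG.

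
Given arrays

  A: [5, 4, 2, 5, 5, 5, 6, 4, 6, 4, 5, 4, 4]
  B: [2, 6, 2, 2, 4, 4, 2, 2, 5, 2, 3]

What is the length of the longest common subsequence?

Let dp[i][j] be the LCS length of the first i values of A and the first j values of B. dp[i][j] = dp[i-1][j-1]+1 when the i-th and j-th values match, else max(dp[i-1][j], dp[i][j-1]).
    ·  2  6  2  2  4  4  2  2  5  2  3
 ·  0  0  0  0  0  0  0  0  0  0  0  0
 5  0  0  0  0  0  0  0  0  0  1  1  1
 4  0  0  0  0  0  1  1  1  1  1  1  1
 2  0  1  1  1  1  1  1  2  2  2  2  2
 5  0  1  1  1  1  1  1  2  2  3  3  3
 5  0  1  1  1  1  1  1  2  2  3  3  3
 5  0  1  1  1  1  1  1  2  2  3  3  3
 6  0  1  2  2  2  2  2  2  2  3  3  3
 4  0  1  2  2  2  3  3  3  3  3  3  3
 6  0  1  2  2  2  3  3  3  3  3  3  3
 4  0  1  2  2  2  3  4  4  4  4  4  4
 5  0  1  2  2  2  3  4  4  4  5  5  5
 4  0  1  2  2  2  3  4  4  4  5  5  5
 4  0  1  2  2  2  3  4  4  4  5  5  5
dp[13][11] = 5. One LCS (by backtracking along matches): 2, 6, 4, 4, 5.

5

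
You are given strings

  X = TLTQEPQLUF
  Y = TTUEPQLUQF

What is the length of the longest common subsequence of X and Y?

8

Pick T at X[1]=Y[1] → T at X[3]=Y[2] → E at X[5]=Y[4] → P at X[6]=Y[5] → Q at X[7]=Y[6] → L at X[8]=Y[7] → U at X[9]=Y[8] → F at X[10]=Y[10]; all 8 characters appear in both, in order, and the DP table's final entry dp[10][10] is also 8, so no common subsequence is longer.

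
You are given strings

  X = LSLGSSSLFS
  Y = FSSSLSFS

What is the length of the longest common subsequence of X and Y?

6

Pick S at X[2]=Y[2] → S at X[5]=Y[3] → S at X[6]=Y[4] → S at X[7]=Y[6] → F at X[9]=Y[7] → S at X[10]=Y[8]; all 6 characters appear in both, in order, and the DP table's final entry dp[10][8] is also 6, so no common subsequence is longer.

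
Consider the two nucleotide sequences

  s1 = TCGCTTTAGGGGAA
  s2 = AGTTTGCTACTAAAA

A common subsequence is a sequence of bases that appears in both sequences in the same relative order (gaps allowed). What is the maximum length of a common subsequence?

8

Taking T [1,5], G [3,6], C [4,7], T [5,8], T [6,11], A [8,13], A [13,14], A [14,15] gives a common subsequence of length 8, and the DP table's final entry dp[14][15] is also 8, so no common subsequence is longer.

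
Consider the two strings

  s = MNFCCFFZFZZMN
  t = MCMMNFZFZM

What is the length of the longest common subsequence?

Let dp[i][j] be the LCS length of the first i characters of s and the first j characters of t. dp[i][j] = dp[i-1][j-1]+1 when the i-th and j-th characters match, else max(dp[i-1][j], dp[i][j-1]).
    ·  M  C  M  M  N  F  Z  F  Z  M
 ·  0  0  0  0  0  0  0  0  0  0  0
 M  0  1  1  1  1  1  1  1  1  1  1
 N  0  1  1  1  1  2  2  2  2  2  2
 F  0  1  1  1  1  2  3  3  3  3  3
 C  0  1  2  2  2  2  3  3  3  3  3
 C  0  1  2  2  2  2  3  3  3  3  3
 F  0  1  2  2  2  2  3  3  4  4  4
 F  0  1  2  2  2  2  3  3  4  4  4
 Z  0  1  2  2  2  2  3  4  4  5  5
 F  0  1  2  2  2  2  3  4  5  5  5
 Z  0  1  2  2  2  2  3  4  5  6  6
 Z  0  1  2  2  2  2  3  4  5  6  6
 M  0  1  2  3  3  3  3  4  5  6  7
 N  0  1  2  3  3  4  4  4  5  6  7
dp[13][10] = 7. One LCS (by backtracking along matches): MNFZFZM.

7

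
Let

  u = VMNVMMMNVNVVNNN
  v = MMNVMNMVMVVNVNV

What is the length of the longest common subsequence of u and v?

10

Pick M [2,2], N [3,3], V [4,4], M [5,5], M [6,7], M [7,9], N [8,12], V [9,13], N [10,14], V [12,15]; all 10 characters appear in both, in order. Since dp[15][15] = 10, nothing longer is possible.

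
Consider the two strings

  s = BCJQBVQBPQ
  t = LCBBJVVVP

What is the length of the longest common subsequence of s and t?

Match B [1,4], then J [3,5], then V [6,8], then P [9,9] — 4 characters in the same relative order in both. Since dp[10][9] = 4, nothing longer is possible.

4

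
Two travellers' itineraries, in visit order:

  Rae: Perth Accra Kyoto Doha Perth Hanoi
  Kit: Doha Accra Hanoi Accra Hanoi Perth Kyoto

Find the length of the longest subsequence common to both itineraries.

2

One common subsequence of length 2: Perth [1,6], then Kyoto [3,7]. The LCS DP gives dp[6][7] = 2, so this is optimal.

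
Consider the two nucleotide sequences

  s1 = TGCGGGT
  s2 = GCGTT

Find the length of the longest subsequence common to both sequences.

4

One common subsequence of length 4: G (s1 #2, s2 #1) → C (s1 #3, s2 #2) → G (s1 #4, s2 #3) → T (s1 #7, s2 #5), and the DP table's final entry dp[7][5] is also 4, so no common subsequence is longer.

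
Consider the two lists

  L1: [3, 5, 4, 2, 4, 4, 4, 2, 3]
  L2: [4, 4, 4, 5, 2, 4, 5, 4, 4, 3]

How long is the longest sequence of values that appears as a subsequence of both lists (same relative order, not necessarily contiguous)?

One common subsequence of length 6: 5 at L1[2]=L2[4], then 2 at L1[4]=L2[5], then 4 at L1[5]=L2[6], then 4 at L1[6]=L2[8], then 4 at L1[7]=L2[9], then 3 at L1[9]=L2[10]. Since dp[9][10] = 6, nothing longer is possible.

6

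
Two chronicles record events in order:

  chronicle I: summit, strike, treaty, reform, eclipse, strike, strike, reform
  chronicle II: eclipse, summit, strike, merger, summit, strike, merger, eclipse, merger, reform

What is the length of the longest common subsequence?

One common subsequence of length 4: summit at chronicle I[1]=chronicle II[5], then strike at chronicle I[2]=chronicle II[6], then eclipse at chronicle I[5]=chronicle II[8], then reform at chronicle I[8]=chronicle II[10]. Since dp[8][10] = 4, nothing longer is possible.

4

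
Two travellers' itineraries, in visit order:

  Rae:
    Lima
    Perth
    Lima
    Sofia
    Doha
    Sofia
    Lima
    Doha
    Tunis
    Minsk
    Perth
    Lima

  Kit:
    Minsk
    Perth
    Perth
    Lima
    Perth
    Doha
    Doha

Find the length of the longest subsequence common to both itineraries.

4

Pick Lima at Rae[1]=Kit[4]; then Perth at Rae[2]=Kit[5]; then Doha at Rae[5]=Kit[6]; then Doha at Rae[8]=Kit[7]; all 4 stops appear in both, in order. Since dp[12][7] = 4, nothing longer is possible.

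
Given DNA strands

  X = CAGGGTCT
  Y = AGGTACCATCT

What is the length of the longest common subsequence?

6

Pick A (X #2, Y #1); then G (X #3, Y #2); then G (X #4, Y #3); then T (X #6, Y #9); then C (X #7, Y #10); then T (X #8, Y #11); all 6 bases appear in both, in order. dp[8][11] = 6 confirms this is the maximum.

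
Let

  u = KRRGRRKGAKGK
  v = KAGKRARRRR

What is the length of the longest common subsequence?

Match K at u[1]=v[4], then R at u[2]=v[7], then R at u[3]=v[8], then R at u[5]=v[9], then R at u[6]=v[10] — 5 characters in the same relative order in both. Since dp[12][10] = 5, nothing longer is possible.

5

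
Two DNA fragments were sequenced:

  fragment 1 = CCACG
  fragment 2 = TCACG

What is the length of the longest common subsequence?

4

Let dp[i][j] be the LCS length of the first i bases of fragment 1 and the first j bases of fragment 2. dp[i][j] = dp[i-1][j-1]+1 when the i-th and j-th bases match, else max(dp[i-1][j], dp[i][j-1]).
    ·  T  C  A  C  G
 ·  0  0  0  0  0  0
 C  0  0  1  1  1  1
 C  0  0  1  1  2  2
 A  0  0  1  2  2  2
 C  0  0  1  2  3  3
 G  0  0  1  2  3  4
dp[5][5] = 4. One LCS (by backtracking along matches): CACG.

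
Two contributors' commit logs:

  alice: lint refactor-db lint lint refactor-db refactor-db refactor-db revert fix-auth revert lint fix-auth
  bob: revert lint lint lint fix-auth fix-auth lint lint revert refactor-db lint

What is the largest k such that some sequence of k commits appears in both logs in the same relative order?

6

Match lint (alice #1, bob #2); then lint (alice #3, bob #3); then lint (alice #4, bob #4); then fix-auth (alice #9, bob #6); then revert (alice #10, bob #9); then lint (alice #11, bob #11) — 6 commits in the same relative order in both, and the DP table's final entry dp[12][11] is also 6, so no common subsequence is longer.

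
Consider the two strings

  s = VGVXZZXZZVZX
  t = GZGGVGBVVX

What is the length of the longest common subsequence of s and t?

Taking V [1,5], G [2,6], V [3,8], V [10,9], X [12,10] gives a common subsequence of length 5, and the DP table's final entry dp[12][10] is also 5, so no common subsequence is longer.

5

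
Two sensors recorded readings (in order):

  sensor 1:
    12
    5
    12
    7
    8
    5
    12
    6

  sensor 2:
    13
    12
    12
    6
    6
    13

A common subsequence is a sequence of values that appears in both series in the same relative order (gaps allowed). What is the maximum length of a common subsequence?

3

Let dp[i][j] be the LCS length of the first i values of sensor 1 and the first j values of sensor 2. dp[i][j] = dp[i-1][j-1]+1 when the i-th and j-th values match, else max(dp[i-1][j], dp[i][j-1]).
    · 13 12 12  6  6 13
 ·  0  0  0  0  0  0  0
12  0  0  1  1  1  1  1
 5  0  0  1  1  1  1  1
12  0  0  1  2  2  2  2
 7  0  0  1  2  2  2  2
 8  0  0  1  2  2  2  2
 5  0  0  1  2  2  2  2
12  0  0  1  2  2  2  2
 6  0  0  1  2  3  3  3
dp[8][6] = 3. One LCS (by backtracking along matches): 12, 12, 6.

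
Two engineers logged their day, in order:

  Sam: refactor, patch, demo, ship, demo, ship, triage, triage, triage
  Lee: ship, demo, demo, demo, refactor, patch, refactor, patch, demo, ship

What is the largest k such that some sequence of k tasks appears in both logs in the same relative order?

4

Pick refactor [1,7], patch [2,8], demo [5,9], ship [6,10]; all 4 tasks appear in both, in order, and the DP table's final entry dp[9][10] is also 4, so no common subsequence is longer.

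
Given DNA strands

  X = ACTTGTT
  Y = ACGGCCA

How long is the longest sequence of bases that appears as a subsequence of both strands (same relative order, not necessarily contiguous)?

Match A at X[1]=Y[1]; then C at X[2]=Y[2]; then G at X[5]=Y[4] — 3 bases in the same relative order in both. Since dp[7][7] = 3, nothing longer is possible.

3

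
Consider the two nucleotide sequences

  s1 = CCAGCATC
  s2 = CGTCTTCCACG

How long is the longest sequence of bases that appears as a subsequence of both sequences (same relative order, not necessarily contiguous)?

Let dp[i][j] be the LCS length of the first i bases of s1 and the first j bases of s2. dp[i][j] = dp[i-1][j-1]+1 when the i-th and j-th bases match, else max(dp[i-1][j], dp[i][j-1]).
    ·  C  G  T  C  T  T  C  C  A  C  G
 ·  0  0  0  0  0  0  0  0  0  0  0  0
 C  0  1  1  1  1  1  1  1  1  1  1  1
 C  0  1  1  1  2  2  2  2  2  2  2  2
 A  0  1  1  1  2  2  2  2  2  3  3  3
 G  0  1  2  2  2  2  2  2  2  3  3  4
 C  0  1  2  2  3  3  3  3  3  3  4  4
 A  0  1  2  2  3  3  3  3  3  4  4  4
 T  0  1  2  3  3  4  4  4  4  4  4  4
 C  0  1  2  3  4  4  4  5  5  5  5  5
dp[8][11] = 5. One LCS (by backtracking along matches): CCCAC.

5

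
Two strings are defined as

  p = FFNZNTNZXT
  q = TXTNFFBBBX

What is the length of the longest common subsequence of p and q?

3

Let dp[i][j] be the LCS length of the first i characters of p and the first j characters of q. dp[i][j] = dp[i-1][j-1]+1 when the i-th and j-th characters match, else max(dp[i-1][j], dp[i][j-1]).
    ·  T  X  T  N  F  F  B  B  B  X
 ·  0  0  0  0  0  0  0  0  0  0  0
 F  0  0  0  0  0  1  1  1  1  1  1
 F  0  0  0  0  0  1  2  2  2  2  2
 N  0  0  0  0  1  1  2  2  2  2  2
 Z  0  0  0  0  1  1  2  2  2  2  2
 N  0  0  0  0  1  1  2  2  2  2  2
 T  0  1  1  1  1  1  2  2  2  2  2
 N  0  1  1  1  2  2  2  2  2  2  2
 Z  0  1  1  1  2  2  2  2  2  2  2
 X  0  1  2  2  2  2  2  2  2  2  3
 T  0  1  2  3  3  3  3  3  3  3  3
dp[10][10] = 3. One LCS (by backtracking along matches): FFX.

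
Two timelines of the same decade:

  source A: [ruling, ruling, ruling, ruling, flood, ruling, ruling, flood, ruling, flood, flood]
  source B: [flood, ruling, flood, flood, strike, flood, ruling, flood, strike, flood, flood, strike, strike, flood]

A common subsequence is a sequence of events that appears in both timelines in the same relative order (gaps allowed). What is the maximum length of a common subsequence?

Taking ruling at source A[1]=source B[2], ruling at source A[4]=source B[7], flood at source A[5]=source B[8], flood at source A[8]=source B[10], flood at source A[10]=source B[11], flood at source A[11]=source B[14] gives a common subsequence of length 6, and the DP table's final entry dp[11][14] is also 6, so no common subsequence is longer.

6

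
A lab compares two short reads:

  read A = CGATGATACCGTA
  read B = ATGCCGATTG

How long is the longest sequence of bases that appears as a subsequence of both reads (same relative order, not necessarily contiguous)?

7

Let dp[i][j] be the LCS length of the first i bases of read A and the first j bases of read B. dp[i][j] = dp[i-1][j-1]+1 when the i-th and j-th bases match, else max(dp[i-1][j], dp[i][j-1]).
    ·  A  T  G  C  C  G  A  T  T  G
 ·  0  0  0  0  0  0  0  0  0  0  0
 C  0  0  0  0  1  1  1  1  1  1  1
 G  0  0  0  1  1  1  2  2  2  2  2
 A  0  1  1  1  1  1  2  3  3  3  3
 T  0  1  2  2  2  2  2  3  4  4  4
 G  0  1  2  3  3  3  3  3  4  4  5
 A  0  1  2  3  3  3  3  4  4  4  5
 T  0  1  2  3  3  3  3  4  5  5  5
 A  0  1  2  3  3  3  3  4  5  5  5
 C  0  1  2  3  4  4  4  4  5  5  5
 C  0  1  2  3  4  5  5  5  5  5  5
 G  0  1  2  3  4  5  6  6  6  6  6
 T  0  1  2  3  4  5  6  6  7  7  7
 A  0  1  2  3  4  5  6  7  7  7  7
dp[13][10] = 7. One LCS (by backtracking along matches): ATGCCGT.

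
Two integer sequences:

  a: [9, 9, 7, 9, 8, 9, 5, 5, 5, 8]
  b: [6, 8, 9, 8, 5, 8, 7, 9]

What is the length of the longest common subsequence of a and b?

4

Let dp[i][j] be the LCS length of the first i values of a and the first j values of b. dp[i][j] = dp[i-1][j-1]+1 when the i-th and j-th values match, else max(dp[i-1][j], dp[i][j-1]).
    ·  6  8  9  8  5  8  7  9
 ·  0  0  0  0  0  0  0  0  0
 9  0  0  0  1  1  1  1  1  1
 9  0  0  0  1  1  1  1  1  2
 7  0  0  0  1  1  1  1  2  2
 9  0  0  0  1  1  1  1  2  3
 8  0  0  1  1  2  2  2  2  3
 9  0  0  1  2  2  2  2  2  3
 5  0  0  1  2  2  3  3  3  3
 5  0  0  1  2  2  3  3  3  3
 5  0  0  1  2  2  3  3  3  3
 8  0  0  1  2  3  3  4  4  4
dp[10][8] = 4. One LCS (by backtracking along matches): 9, 8, 5, 8.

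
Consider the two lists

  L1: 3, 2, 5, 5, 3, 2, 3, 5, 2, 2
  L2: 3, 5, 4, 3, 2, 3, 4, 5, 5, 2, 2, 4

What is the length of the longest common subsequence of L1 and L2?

Taking 3 [1,1]; then 5 [3,2]; then 3 [5,4]; then 2 [6,5]; then 3 [7,6]; then 5 [8,9]; then 2 [9,10]; then 2 [10,11] gives a common subsequence of length 8, and the DP table's final entry dp[10][12] is also 8, so no common subsequence is longer.

8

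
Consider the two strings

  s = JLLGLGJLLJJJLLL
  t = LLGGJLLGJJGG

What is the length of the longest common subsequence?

Match L [2,1], L [3,2], G [4,3], G [6,4], J [7,5], L [8,6], L [9,7], J [10,9], J [11,10] — 9 characters in the same relative order in both. Since dp[15][12] = 9, nothing longer is possible.

9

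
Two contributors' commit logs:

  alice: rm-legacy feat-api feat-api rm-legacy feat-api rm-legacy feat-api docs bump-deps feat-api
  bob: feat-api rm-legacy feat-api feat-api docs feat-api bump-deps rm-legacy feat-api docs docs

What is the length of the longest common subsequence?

One common subsequence of length 7: rm-legacy [1,2], then feat-api [2,3], then feat-api [3,4], then feat-api [5,6], then rm-legacy [6,8], then feat-api [7,9], then docs [8,11], and the DP table's final entry dp[10][11] is also 7, so no common subsequence is longer.

7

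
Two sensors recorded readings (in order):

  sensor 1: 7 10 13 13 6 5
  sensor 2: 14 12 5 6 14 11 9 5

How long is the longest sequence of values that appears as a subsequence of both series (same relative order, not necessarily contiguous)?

Let dp[i][j] be the LCS length of the first i values of sensor 1 and the first j values of sensor 2. dp[i][j] = dp[i-1][j-1]+1 when the i-th and j-th values match, else max(dp[i-1][j], dp[i][j-1]).
    · 14 12  5  6 14 11  9  5
 ·  0  0  0  0  0  0  0  0  0
 7  0  0  0  0  0  0  0  0  0
10  0  0  0  0  0  0  0  0  0
13  0  0  0  0  0  0  0  0  0
13  0  0  0  0  0  0  0  0  0
 6  0  0  0  0  1  1  1  1  1
 5  0  0  0  1  1  1  1  1  2
dp[6][8] = 2. One LCS (by backtracking along matches): 6, 5.

2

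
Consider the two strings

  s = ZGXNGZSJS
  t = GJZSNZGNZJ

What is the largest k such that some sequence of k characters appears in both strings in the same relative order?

5

Taking Z [1,6]; then G [2,7]; then N [4,8]; then Z [6,9]; then J [8,10] gives a common subsequence of length 5. Since dp[9][10] = 5, nothing longer is possible.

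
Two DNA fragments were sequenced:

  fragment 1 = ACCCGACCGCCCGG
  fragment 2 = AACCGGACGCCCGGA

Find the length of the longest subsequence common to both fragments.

12

Taking A at fragment 1[1]=fragment 2[2], C at fragment 1[2]=fragment 2[3], C at fragment 1[3]=fragment 2[4], G at fragment 1[5]=fragment 2[6], A at fragment 1[6]=fragment 2[7], C at fragment 1[8]=fragment 2[8], G at fragment 1[9]=fragment 2[9], C at fragment 1[10]=fragment 2[10], C at fragment 1[11]=fragment 2[11], C at fragment 1[12]=fragment 2[12], G at fragment 1[13]=fragment 2[13], G at fragment 1[14]=fragment 2[14] gives a common subsequence of length 12. The LCS DP gives dp[14][15] = 12, so this is optimal.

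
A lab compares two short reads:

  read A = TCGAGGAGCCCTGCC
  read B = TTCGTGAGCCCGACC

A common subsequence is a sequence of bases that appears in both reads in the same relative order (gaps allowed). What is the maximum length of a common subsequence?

Taking T [1,2], C [2,3], G [3,4], G [6,6], A [7,7], G [8,8], C [9,9], C [10,10], C [11,11], G [13,12], C [14,14], C [15,15] gives a common subsequence of length 12. dp[15][15] = 12 confirms this is the maximum.

12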